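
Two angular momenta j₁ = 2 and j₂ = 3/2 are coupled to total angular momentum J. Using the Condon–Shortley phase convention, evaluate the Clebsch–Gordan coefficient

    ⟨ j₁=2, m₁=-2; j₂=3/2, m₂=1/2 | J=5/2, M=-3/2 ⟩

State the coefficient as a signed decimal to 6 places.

−√(16/35) ≈ -0.676123

triangle: 1!×3!×2!/7! = 12/5040
(j±m)!: 0!×4!×2!×1!×1!×4! = 1152
prefactor² = (2J+1)×Δ×N² = 576/35
  k=1: −1/(1!×0!×3!×1!×0!×1!) = -1/6
Σ = -1/6  ⇒  CG² = 576/35×(-1/6)² = 16/35
CG = −√(16/35) = -0.676123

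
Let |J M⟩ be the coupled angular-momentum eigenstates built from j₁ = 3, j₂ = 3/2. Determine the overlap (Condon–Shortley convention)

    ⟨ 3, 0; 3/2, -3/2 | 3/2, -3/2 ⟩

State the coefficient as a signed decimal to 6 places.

√[4·3!3!0!/7! · 3!3!0!3!0!3!] = √(1296/35)
  +(−1)^0/∏(0,3,3,0,0,0)! = 1/36  (running 1/36)
⟨..|..⟩ = √(1296/35)·(1/36) = +0.169031

+√(1/35) = +0.169031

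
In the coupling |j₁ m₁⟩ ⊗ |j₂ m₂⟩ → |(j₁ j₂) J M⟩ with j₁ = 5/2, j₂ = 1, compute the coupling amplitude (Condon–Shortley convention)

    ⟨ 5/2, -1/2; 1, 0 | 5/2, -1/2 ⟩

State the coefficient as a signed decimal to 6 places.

−√(1/35) ≈ -0.169031

triangle: 1!*4!*1!/7! = 24/5040
(j±m)!: 2!*3!*1!*1!*2!*3! = 144
prefactor² = (2J+1)*Δ*N² = 144/35
  k=0: +1/(0!*1!*3!*1!*1!*0!) = 1/6
  k=1: −1/(1!*0!*2!*0!*2!*1!) = -1/4
Σ = -1/12  ⇒  CG² = 144/35*(-1/12)² = 1/35
CG = −√(1/35) = -0.169031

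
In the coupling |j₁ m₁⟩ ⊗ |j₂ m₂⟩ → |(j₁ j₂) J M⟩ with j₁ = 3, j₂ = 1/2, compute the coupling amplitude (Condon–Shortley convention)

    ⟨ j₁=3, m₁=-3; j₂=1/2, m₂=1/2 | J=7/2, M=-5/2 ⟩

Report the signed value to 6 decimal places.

j₁+j₂−J=0  J+j₁−j₂=6  J−j₁+j₂=1  j₁+j₂+J+1=8
(j₁±m₁, j₂±m₂, J±M) = (0,6,1,0,1,6)
P² = 518400/7
sum k=0..0:
  [0] +1/720 = 1/720
S = 1/720
C² = P²·S² = 1/7 ; C = +0.377964

+0.377964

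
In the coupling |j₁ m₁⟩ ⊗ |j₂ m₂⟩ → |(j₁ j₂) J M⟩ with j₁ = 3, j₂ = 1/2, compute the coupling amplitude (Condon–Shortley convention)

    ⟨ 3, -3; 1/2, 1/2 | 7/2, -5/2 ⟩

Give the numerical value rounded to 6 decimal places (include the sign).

+0.377964

j₁+j₂−J=0  J+j₁−j₂=6  J−j₁+j₂=1  j₁+j₂+J+1=8
(j₁±m₁, j₂±m₂, J±M) = (0,6,1,0,1,6)
P² = 518400/7
sum k=0..0:
  [0] +1/720 = 1/720
S = 1/720
C² = P²·S² = 1/7 ; C = +0.377964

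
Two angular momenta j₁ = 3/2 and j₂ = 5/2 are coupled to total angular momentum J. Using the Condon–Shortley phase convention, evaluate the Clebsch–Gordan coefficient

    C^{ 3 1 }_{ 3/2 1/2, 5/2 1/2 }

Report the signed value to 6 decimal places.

√[7·1!2!4!/8! · 2!1!3!2!4!2!] = √(48/5)
  +(−1)^0/∏(0,1,1,3,1,1)! = 1/6  (running 1/6)
  +(−1)^1/∏(1,0,0,2,2,2)! = -1/8  (running 1/24)
⟨..|..⟩ = √(48/5)·(1/24) = +0.129099

+√(1/60) = +0.129099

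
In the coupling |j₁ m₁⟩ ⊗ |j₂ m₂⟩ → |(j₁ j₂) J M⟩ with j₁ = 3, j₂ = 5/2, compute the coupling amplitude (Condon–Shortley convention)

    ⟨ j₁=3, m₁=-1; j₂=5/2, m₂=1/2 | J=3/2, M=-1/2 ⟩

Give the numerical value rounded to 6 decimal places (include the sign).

j₁+j₂−J=4  J+j₁−j₂=2  J−j₁+j₂=1  j₁+j₂+J+1=8
(j₁±m₁, j₂±m₂, J±M) = (2,4,3,2,1,2)
P² = 192/35
sum k=2..3:
  [2] +1/8 = 1/8
  [3] −1/6 = -1/6
S = -1/24
C² = P²·S² = 1/105 ; C = -0.097590

−√(1/105) ≈ -0.097590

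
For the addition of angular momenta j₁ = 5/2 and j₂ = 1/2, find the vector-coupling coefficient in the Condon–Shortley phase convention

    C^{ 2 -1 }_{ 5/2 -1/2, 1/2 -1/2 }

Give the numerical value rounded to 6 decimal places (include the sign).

j₁+j₂−J=1  J+j₁−j₂=4  J−j₁+j₂=0  j₁+j₂+J+1=6
(j₁±m₁, j₂±m₂, J±M) = (2,3,0,1,1,3)
P² = 12
sum k=0..0:
  [0] +1/6 = 1/6
S = 1/6
C² = P²·S² = 1/3 ; C = +0.577350

+0.577350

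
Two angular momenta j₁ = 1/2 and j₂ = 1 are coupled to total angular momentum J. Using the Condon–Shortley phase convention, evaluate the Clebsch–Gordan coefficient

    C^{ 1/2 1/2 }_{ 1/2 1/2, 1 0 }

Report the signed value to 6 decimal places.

j₁+j₂−J=1  J+j₁−j₂=0  J−j₁+j₂=1  j₁+j₂+J+1=3
(j₁±m₁, j₂±m₂, J±M) = (1,0,1,1,1,0)
P² = 1/3
sum k=0..0:
  [0] +1/1 = 1
S = 1
C² = P²·S² = 1/3 ; C = +0.577350

+√(1/3) ≈ +0.577350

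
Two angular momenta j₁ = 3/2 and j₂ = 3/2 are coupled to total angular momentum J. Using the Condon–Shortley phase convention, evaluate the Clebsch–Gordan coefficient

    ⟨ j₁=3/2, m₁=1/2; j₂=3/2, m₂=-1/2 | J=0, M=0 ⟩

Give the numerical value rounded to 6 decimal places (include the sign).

−√(1/4) = -0.500000

j₁+j₂−J=3  J+j₁−j₂=0  J−j₁+j₂=0  j₁+j₂+J+1=4
(j₁±m₁, j₂±m₂, J±M) = (2,1,1,2,0,0)
P² = 1
sum k=1..1:
  [1] −1/2 = -1/2
S = -1/2
C² = P²·S² = 1/4 ; C = -0.500000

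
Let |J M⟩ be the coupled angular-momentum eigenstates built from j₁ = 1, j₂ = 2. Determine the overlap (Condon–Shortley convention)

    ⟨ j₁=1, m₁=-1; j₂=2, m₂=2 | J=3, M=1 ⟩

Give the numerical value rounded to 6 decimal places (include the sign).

+√(1/15) ≈ +0.258199

√[7·0!2!4!/7! · 0!2!4!0!4!2!] = √(768/5)
  +(−1)^0/∏(0,0,2,4,0,0)! = 1/48  (running 1/48)
⟨..|..⟩ = √(768/5)·(1/48) = +0.258199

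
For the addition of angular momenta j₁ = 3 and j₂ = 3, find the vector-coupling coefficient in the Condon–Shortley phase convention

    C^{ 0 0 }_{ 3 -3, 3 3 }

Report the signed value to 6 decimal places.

√[1·6!0!0!/7! · 0!6!6!0!0!0!] = √(518400/7)
  +(−1)^6/∏(6,0,0,0,0,0)! = 1/720  (running 1/720)
⟨..|..⟩ = √(518400/7)·(1/720) = +0.377964

+√(1/7) = +0.377964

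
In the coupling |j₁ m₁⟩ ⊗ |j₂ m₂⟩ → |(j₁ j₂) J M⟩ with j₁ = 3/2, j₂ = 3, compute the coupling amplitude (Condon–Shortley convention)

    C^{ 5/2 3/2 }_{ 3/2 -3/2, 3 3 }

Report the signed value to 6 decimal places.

+0.566947

triangle: 2!×1!×4!/8! = 48/40320
(j±m)!: 0!×3!×6!×0!×4!×1! = 103680
prefactor² = (2J+1)×Δ×N² = 5184/7
  k=2: +1/(2!×0!×1!×4!×0!×0!) = 1/48
Σ = 1/48  ⇒  CG² = 5184/7×1/48² = 9/28
CG = +√(9/28) = +0.566947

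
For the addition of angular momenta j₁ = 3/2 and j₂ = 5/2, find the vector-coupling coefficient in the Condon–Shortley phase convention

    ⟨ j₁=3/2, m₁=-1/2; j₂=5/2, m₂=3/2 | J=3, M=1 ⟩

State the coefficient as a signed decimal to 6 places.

triangle: 1!*2!*4!/8! = 48/40320
(j±m)!: 1!*2!*4!*1!*4!*2! = 2304
prefactor² = (2J+1)*Δ*N² = 96/5
  k=0: +1/(0!*1!*2!*4!*0!*0!) = 1/48
  k=1: −1/(1!*0!*1!*3!*1!*1!) = -1/6
Σ = -7/48  ⇒  CG² = 96/5*(-7/48)² = 49/120
CG = −√(49/120) = -0.639010

-0.639010  (= −√(49/120))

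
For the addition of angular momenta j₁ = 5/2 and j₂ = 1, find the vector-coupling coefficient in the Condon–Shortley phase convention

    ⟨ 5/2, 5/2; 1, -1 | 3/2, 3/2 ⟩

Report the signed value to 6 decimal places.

j₁+j₂−J=2  J+j₁−j₂=3  J−j₁+j₂=0  j₁+j₂+J+1=6
(j₁±m₁, j₂±m₂, J±M) = (5,0,0,2,3,0)
P² = 96
sum k=0..0:
  [0] +1/12 = 1/12
S = 1/12
C² = P²·S² = 2/3 ; C = +0.816497

+0.816497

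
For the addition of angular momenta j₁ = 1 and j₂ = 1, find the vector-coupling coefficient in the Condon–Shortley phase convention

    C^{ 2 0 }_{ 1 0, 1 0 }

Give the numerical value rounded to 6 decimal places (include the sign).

+0.816497

√[5·0!2!2!/5! · 1!1!1!1!2!2!] = √(2/3)
  +(−1)^0/∏(0,0,1,1,1,1)! = 1  (running 1)
⟨..|..⟩ = √(2/3)·(1) = +0.816497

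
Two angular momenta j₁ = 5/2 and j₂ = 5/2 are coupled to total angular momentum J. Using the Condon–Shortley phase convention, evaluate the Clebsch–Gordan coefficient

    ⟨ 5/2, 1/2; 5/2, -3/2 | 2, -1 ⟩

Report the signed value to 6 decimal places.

−√(1/7) ≈ -0.377964

triangle: 3!·2!·2!/8! = 24/40320
(j±m)!: 3!·2!·1!·4!·1!·3! = 1728
prefactor² = (2J+1)·Δ·N² = 36/7
  k=0: +1/(0!·3!·2!·1!·0!·1!) = 1/12
  k=1: −1/(1!·2!·1!·0!·1!·2!) = -1/4
Σ = -1/6  ⇒  CG² = 36/7·(-1/6)² = 1/7
CG = −√(1/7) = -0.377964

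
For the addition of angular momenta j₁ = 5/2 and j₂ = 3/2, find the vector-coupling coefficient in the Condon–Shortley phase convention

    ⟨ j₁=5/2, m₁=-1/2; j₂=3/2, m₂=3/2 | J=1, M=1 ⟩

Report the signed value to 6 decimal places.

j₁+j₂−J=3  J+j₁−j₂=2  J−j₁+j₂=0  j₁+j₂+J+1=6
(j₁±m₁, j₂±m₂, J±M) = (2,3,3,0,2,0)
P² = 36/5
sum k=3..3:
  [3] −1/12 = -1/12
S = -1/12
C² = P²·S² = 1/20 ; C = -0.223607

−√(1/20) ≈ -0.223607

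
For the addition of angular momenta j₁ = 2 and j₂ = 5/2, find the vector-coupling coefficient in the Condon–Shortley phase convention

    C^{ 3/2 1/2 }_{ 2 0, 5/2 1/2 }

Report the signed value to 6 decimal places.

+√(2/35) ≈ +0.239046

j₁+j₂−J=3  J+j₁−j₂=1  J−j₁+j₂=2  j₁+j₂+J+1=7
(j₁±m₁, j₂±m₂, J±M) = (2,2,3,2,2,1)
P² = 32/35
sum k=1..2:
  [1] −1/4 = -1/4
  [2] +1/2 = 1/2
S = 1/4
C² = P²·S² = 2/35 ; C = +0.239046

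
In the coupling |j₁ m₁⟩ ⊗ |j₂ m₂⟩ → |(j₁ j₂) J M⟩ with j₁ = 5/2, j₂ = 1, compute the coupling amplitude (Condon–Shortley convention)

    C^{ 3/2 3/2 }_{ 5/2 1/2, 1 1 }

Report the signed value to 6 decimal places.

+0.258199  (= +√(1/15))

√[4·2!3!0!/6! · 3!2!2!0!3!0!] = √(48/5)
  +(−1)^2/∏(2,0,0,0,3,0)! = 1/12  (running 1/12)
⟨..|..⟩ = √(48/5)·(1/12) = +0.258199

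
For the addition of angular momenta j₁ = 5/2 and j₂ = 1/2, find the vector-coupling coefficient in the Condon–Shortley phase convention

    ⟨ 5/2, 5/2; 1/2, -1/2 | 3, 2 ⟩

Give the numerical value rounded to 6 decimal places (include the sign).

+√(1/6) ≈ +0.408248

√[7·0!5!1!/7! · 5!0!0!1!5!1!] = √(2400)
  +(−1)^0/∏(0,0,0,0,5,1)! = 1/120  (running 1/120)
⟨..|..⟩ = √(2400)·(1/120) = +0.408248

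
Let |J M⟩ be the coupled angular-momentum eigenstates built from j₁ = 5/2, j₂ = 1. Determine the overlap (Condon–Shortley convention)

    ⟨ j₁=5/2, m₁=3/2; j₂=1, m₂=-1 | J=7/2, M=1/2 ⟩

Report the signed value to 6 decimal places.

+0.377964  (= +√(1/7))

j₁+j₂−J=0  J+j₁−j₂=5  J−j₁+j₂=2  j₁+j₂+J+1=8
(j₁±m₁, j₂±m₂, J±M) = (4,1,0,2,4,3)
P² = 2304/7
sum k=0..0:
  [0] +1/48 = 1/48
S = 1/48
C² = P²·S² = 1/7 ; C = +0.377964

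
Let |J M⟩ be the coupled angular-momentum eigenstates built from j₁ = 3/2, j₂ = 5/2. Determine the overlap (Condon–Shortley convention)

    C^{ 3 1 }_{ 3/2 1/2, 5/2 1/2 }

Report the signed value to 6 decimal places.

j₁+j₂−J=1  J+j₁−j₂=2  J−j₁+j₂=4  j₁+j₂+J+1=8
(j₁±m₁, j₂±m₂, J±M) = (2,1,3,2,4,2)
P² = 48/5
sum k=0..1:
  [0] +1/6 = 1/6
  [1] −1/8 = -1/8
S = 1/24
C² = P²·S² = 1/60 ; C = +0.129099

+√(1/60) ≈ +0.129099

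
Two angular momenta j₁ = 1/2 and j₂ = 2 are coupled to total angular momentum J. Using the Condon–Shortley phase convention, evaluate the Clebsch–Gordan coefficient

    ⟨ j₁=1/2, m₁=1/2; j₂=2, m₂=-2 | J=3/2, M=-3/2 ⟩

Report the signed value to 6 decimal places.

+√(4/5) ≈ +0.894427

j₁+j₂−J=1  J+j₁−j₂=0  J−j₁+j₂=3  j₁+j₂+J+1=5
(j₁±m₁, j₂±m₂, J±M) = (1,0,0,4,0,3)
P² = 144/5
sum k=0..0:
  [0] +1/6 = 1/6
S = 1/6
C² = P²·S² = 4/5 ; C = +0.894427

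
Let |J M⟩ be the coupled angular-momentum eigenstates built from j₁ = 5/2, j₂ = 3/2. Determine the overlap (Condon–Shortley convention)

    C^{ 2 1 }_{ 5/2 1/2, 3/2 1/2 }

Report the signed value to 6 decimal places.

−√(25/84) = -0.545545

√[5·2!3!1!/7! · 3!2!2!1!3!1!] = √(12/7)
  +(−1)^1/∏(1,1,1,1,2,0)! = -1/2  (running -1/2)
  +(−1)^2/∏(2,0,0,0,3,1)! = 1/12  (running -5/12)
⟨..|..⟩ = √(12/7)·(-5/12) = -0.545545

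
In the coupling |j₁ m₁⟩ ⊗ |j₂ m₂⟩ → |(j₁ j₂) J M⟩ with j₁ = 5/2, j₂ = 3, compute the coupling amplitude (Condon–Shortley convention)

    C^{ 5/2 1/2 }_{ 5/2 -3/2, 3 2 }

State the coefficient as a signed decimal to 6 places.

-0.267261

√[6·3!2!3!/9! · 1!4!5!1!3!2!] = √(288/7)
  +(−1)^2/∏(2,1,2,3,0,0)! = 1/24  (running 1/24)
  +(−1)^3/∏(3,0,1,2,1,1)! = -1/12  (running -1/24)
⟨..|..⟩ = √(288/7)·(-1/24) = -0.267261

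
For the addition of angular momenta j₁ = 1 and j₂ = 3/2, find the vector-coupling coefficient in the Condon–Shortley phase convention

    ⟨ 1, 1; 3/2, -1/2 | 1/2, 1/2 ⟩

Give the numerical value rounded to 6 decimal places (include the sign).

+0.408248

triangle: 2!×0!×1!/4! = 2/24
(j±m)!: 2!×0!×1!×2!×1!×0! = 4
prefactor² = (2J+1)×Δ×N² = 2/3
  k=0: +1/(0!×2!×0!×1!×0!×0!) = 1/2
Σ = 1/2  ⇒  CG² = 2/3×1/2² = 1/6
CG = +√(1/6) = +0.408248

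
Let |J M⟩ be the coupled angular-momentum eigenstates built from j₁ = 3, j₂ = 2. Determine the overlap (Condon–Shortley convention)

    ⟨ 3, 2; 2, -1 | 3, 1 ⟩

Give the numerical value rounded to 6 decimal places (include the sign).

+√(1/4) ≈ +0.500000

triangle: 2!×4!×2!/9! = 96/362880
(j±m)!: 5!×1!×1!×3!×4!×2! = 34560
prefactor² = (2J+1)×Δ×N² = 64
  k=0: +1/(0!×2!×1!×1!×3!×1!) = 1/12
  k=1: −1/(1!×1!×0!×0!×4!×2!) = -1/48
Σ = 1/16  ⇒  CG² = 64×1/16² = 1/4
CG = +√(1/4) = +0.500000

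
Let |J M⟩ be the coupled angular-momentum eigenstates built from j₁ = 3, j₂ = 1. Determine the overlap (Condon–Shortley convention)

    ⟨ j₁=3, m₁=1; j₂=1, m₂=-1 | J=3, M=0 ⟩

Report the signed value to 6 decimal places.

+0.707107

triangle: 1!*5!*1!/8! = 120/40320
(j±m)!: 4!*2!*0!*2!*3!*3! = 3456
prefactor² = (2J+1)*Δ*N² = 72
  k=0: +1/(0!*1!*2!*0!*3!*1!) = 1/12
Σ = 1/12  ⇒  CG² = 72*1/12² = 1/2
CG = +√(1/2) = +0.707107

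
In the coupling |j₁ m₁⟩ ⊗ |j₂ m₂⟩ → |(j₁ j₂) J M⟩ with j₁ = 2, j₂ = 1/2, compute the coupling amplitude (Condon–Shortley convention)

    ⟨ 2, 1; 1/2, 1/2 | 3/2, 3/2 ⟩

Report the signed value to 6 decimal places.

triangle: 1!·3!·0!/5! = 6/120
(j±m)!: 3!·1!·1!·0!·3!·0! = 36
prefactor² = (2J+1)·Δ·N² = 36/5
  k=1: −1/(1!·0!·0!·0!·3!·0!) = -1/6
Σ = -1/6  ⇒  CG² = 36/5·(-1/6)² = 1/5
CG = −√(1/5) = -0.447214

-0.447214  (= −√(1/5))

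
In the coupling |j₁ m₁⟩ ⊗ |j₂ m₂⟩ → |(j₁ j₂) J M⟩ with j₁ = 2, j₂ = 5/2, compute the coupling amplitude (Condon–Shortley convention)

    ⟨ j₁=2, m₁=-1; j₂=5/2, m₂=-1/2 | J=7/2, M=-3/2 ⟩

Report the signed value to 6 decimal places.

-0.308607

j₁+j₂−J=1  J+j₁−j₂=3  J−j₁+j₂=4  j₁+j₂+J+1=9
(j₁±m₁, j₂±m₂, J±M) = (1,3,2,3,2,5)
P² = 384/7
sum k=0..1:
  [0] +1/24 = 1/24
  [1] −1/12 = -1/12
S = -1/24
C² = P²·S² = 2/21 ; C = -0.308607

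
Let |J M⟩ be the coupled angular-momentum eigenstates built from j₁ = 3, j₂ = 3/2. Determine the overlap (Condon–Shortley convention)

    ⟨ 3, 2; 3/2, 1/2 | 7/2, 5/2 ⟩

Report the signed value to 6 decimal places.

+√(1/7) = +0.377964

√[8·1!5!2!/9! · 5!1!2!1!6!1!] = √(6400/7)
  +(−1)^0/∏(0,1,1,2,4,0)! = 1/48  (running 1/48)
  +(−1)^1/∏(1,0,0,1,5,1)! = -1/120  (running 1/80)
⟨..|..⟩ = √(6400/7)·(1/80) = +0.377964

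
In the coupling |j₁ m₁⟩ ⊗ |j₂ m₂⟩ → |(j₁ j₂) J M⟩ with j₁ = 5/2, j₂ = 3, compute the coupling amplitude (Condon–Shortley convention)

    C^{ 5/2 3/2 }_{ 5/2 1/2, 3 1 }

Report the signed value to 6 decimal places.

j₁+j₂−J=3  J+j₁−j₂=2  J−j₁+j₂=3  j₁+j₂+J+1=9
(j₁±m₁, j₂±m₂, J±M) = (3,2,4,2,4,1)
P² = 576/35
sum k=1..2:
  [1] −1/12 = -1/12
  [2] +1/8 = 1/8
S = 1/24
C² = P²·S² = 1/35 ; C = +0.169031

+√(1/35) = +0.169031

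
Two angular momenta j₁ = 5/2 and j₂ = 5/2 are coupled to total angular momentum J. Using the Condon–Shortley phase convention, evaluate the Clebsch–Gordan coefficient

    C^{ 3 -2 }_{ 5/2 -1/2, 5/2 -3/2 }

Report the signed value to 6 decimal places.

−√(1/12) ≈ -0.288675

√[7·2!3!3!/9! · 2!3!1!4!1!5!] = √(48)
  +(−1)^0/∏(0,2,3,1,0,2)! = 1/24  (running 1/24)
  +(−1)^1/∏(1,1,2,0,1,3)! = -1/12  (running -1/24)
⟨..|..⟩ = √(48)·(-1/24) = -0.288675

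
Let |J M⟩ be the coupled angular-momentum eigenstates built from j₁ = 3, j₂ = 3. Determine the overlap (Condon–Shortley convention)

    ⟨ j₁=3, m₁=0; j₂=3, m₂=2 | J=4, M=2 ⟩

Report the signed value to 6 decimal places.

+0.139573

triangle: 2!·4!·4!/11! = 1152/39916800
(j±m)!: 3!·3!·5!·1!·6!·2! = 6220800
prefactor² = (2J+1)·Δ·N² = 124416/77
  k=1: −1/(1!·1!·2!·4!·2!·0!) = -1/96
  k=2: +1/(2!·0!·1!·3!·3!·1!) = 1/72
Σ = 1/288  ⇒  CG² = 124416/77·1/288² = 3/154
CG = +√(3/154) = +0.139573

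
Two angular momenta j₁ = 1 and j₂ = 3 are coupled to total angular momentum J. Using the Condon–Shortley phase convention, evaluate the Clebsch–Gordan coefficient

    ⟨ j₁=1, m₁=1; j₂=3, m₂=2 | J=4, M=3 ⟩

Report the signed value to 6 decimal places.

triangle: 0!×2!×6!/9! = 1440/362880
(j±m)!: 2!×0!×5!×1!×7!×1! = 1209600
prefactor² = (2J+1)×Δ×N² = 43200
  k=0: +1/(0!×0!×0!×5!×2!×1!) = 1/240
Σ = 1/240  ⇒  CG² = 43200×1/240² = 3/4
CG = +√(3/4) = +0.866025

+0.866025  (= +√(3/4))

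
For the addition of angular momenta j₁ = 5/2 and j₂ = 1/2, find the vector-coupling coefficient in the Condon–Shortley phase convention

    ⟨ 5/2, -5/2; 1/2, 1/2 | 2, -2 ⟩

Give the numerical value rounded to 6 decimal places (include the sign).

−√(5/6) = -0.912871

j₁+j₂−J=1  J+j₁−j₂=4  J−j₁+j₂=0  j₁+j₂+J+1=6
(j₁±m₁, j₂±m₂, J±M) = (0,5,1,0,0,4)
P² = 480
sum k=1..1:
  [1] −1/24 = -1/24
S = -1/24
C² = P²·S² = 5/6 ; C = -0.912871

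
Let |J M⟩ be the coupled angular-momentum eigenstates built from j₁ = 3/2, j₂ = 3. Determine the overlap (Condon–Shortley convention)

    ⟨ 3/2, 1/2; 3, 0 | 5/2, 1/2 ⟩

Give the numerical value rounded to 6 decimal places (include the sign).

triangle: 2!·1!·4!/8! = 48/40320
(j±m)!: 2!·1!·3!·3!·3!·2! = 864
prefactor² = (2J+1)·Δ·N² = 216/35
  k=0: +1/(0!·2!·1!·3!·0!·1!) = 1/12
  k=1: −1/(1!·1!·0!·2!·1!·2!) = -1/4
Σ = -1/6  ⇒  CG² = 216/35·(-1/6)² = 6/35
CG = −√(6/35) = -0.414039

-0.414039  (= −√(6/35))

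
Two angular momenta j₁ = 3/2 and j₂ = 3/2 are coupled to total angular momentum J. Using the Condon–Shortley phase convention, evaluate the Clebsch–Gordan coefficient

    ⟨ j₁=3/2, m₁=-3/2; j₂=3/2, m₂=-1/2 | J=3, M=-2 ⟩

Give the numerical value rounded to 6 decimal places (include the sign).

triangle: 0!·3!·3!/7! = 36/5040
(j±m)!: 0!·3!·1!·2!·1!·5! = 1440
prefactor² = (2J+1)·Δ·N² = 72
  k=0: +1/(0!·0!·3!·1!·0!·2!) = 1/12
Σ = 1/12  ⇒  CG² = 72·1/12² = 1/2
CG = +√(1/2) = +0.707107

+0.707107  (= +√(1/2))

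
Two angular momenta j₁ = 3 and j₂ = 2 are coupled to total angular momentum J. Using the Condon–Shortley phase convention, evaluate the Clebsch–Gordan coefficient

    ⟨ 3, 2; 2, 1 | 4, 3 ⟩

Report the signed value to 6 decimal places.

+√(1/20) ≈ +0.223607

j₁+j₂−J=1  J+j₁−j₂=5  J−j₁+j₂=3  j₁+j₂+J+1=10
(j₁±m₁, j₂±m₂, J±M) = (5,1,3,1,7,1)
P² = 6480
sum k=0..1:
  [0] +1/144 = 1/144
  [1] −1/240 = -1/240
S = 1/360
C² = P²·S² = 1/20 ; C = +0.223607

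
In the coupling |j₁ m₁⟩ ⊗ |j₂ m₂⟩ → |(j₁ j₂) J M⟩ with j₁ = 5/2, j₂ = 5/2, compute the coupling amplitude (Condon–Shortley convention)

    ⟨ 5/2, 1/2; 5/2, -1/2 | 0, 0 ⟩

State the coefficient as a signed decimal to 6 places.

+0.408248

triangle: 5!·0!·0!/6! = 120/720
(j±m)!: 3!·2!·2!·3!·0!·0! = 144
prefactor² = (2J+1)·Δ·N² = 24
  k=2: +1/(2!·3!·0!·0!·0!·0!) = 1/12
Σ = 1/12  ⇒  CG² = 24·1/12² = 1/6
CG = +√(1/6) = +0.408248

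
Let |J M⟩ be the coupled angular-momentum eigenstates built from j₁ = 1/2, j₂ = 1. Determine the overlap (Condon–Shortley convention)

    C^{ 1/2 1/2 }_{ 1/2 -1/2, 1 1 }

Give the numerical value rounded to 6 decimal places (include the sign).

-0.816497

j₁+j₂−J=1  J+j₁−j₂=0  J−j₁+j₂=1  j₁+j₂+J+1=3
(j₁±m₁, j₂±m₂, J±M) = (0,1,2,0,1,0)
P² = 2/3
sum k=1..1:
  [1] −1/1 = -1
S = -1
C² = P²·S² = 2/3 ; C = -0.816497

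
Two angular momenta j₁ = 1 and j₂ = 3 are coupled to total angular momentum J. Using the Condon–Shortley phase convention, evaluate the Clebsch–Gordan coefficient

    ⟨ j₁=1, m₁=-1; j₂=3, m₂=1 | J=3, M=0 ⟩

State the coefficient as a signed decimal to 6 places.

-0.707107

√[7·1!1!5!/8! · 0!2!4!2!3!3!] = √(72)
  +(−1)^1/∏(1,0,1,3,0,2)! = -1/12  (running -1/12)
⟨..|..⟩ = √(72)·(-1/12) = -0.707107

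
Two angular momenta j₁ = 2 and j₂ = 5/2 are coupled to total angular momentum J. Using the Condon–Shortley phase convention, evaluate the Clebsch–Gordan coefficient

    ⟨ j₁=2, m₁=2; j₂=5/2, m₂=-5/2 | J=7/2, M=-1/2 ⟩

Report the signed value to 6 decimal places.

+0.251976  (= +√(4/63))

√[8·1!3!4!/9! · 4!0!0!5!3!4!] = √(9216/7)
  +(−1)^0/∏(0,1,0,0,3,4)! = 1/144  (running 1/144)
⟨..|..⟩ = √(9216/7)·(1/144) = +0.251976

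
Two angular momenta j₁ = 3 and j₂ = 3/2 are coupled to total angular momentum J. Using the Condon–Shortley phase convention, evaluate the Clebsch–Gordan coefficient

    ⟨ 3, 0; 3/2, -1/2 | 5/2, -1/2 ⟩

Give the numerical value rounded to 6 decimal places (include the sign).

−√(6/35) ≈ -0.414039

j₁+j₂−J=2  J+j₁−j₂=4  J−j₁+j₂=1  j₁+j₂+J+1=8
(j₁±m₁, j₂±m₂, J±M) = (3,3,1,2,2,3)
P² = 216/35
sum k=0..1:
  [0] +1/12 = 1/12
  [1] −1/4 = -1/4
S = -1/6
C² = P²·S² = 6/35 ; C = -0.414039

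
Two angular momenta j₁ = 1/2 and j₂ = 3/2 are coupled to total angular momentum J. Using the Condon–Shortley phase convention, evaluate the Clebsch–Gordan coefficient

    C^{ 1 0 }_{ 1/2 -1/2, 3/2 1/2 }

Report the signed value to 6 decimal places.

j₁+j₂−J=1  J+j₁−j₂=0  J−j₁+j₂=2  j₁+j₂+J+1=4
(j₁±m₁, j₂±m₂, J±M) = (0,1,2,1,1,1)
P² = 1/2
sum k=1..1:
  [1] −1/1 = -1
S = -1
C² = P²·S² = 1/2 ; C = -0.707107

−√(1/2) ≈ -0.707107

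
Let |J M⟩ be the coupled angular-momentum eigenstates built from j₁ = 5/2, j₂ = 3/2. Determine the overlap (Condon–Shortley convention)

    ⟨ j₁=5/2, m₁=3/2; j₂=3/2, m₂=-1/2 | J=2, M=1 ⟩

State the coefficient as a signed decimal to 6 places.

√[5·2!3!1!/7! · 4!1!1!2!3!1!] = √(24/7)
  +(−1)^0/∏(0,2,1,1,2,0)! = 1/4  (running 1/4)
  +(−1)^1/∏(1,1,0,0,3,1)! = -1/6  (running 1/12)
⟨..|..⟩ = √(24/7)·(1/12) = +0.154303

+0.154303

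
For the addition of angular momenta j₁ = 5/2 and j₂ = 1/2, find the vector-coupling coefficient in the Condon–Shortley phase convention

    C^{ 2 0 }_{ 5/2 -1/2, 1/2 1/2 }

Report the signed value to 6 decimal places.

-0.707107  (= −√(1/2))

√[5·1!4!0!/6! · 2!3!1!0!2!2!] = √(8)
  +(−1)^1/∏(1,0,2,0,2,0)! = -1/4  (running -1/4)
⟨..|..⟩ = √(8)·(-1/4) = -0.707107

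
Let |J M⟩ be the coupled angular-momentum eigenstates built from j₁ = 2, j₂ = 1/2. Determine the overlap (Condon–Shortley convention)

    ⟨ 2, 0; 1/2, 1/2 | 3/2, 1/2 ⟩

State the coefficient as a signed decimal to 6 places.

-0.632456  (= −√(2/5))

√[4·1!3!0!/5! · 2!2!1!0!2!1!] = √(8/5)
  +(−1)^1/∏(1,0,1,0,2,0)! = -1/2  (running -1/2)
⟨..|..⟩ = √(8/5)·(-1/2) = -0.632456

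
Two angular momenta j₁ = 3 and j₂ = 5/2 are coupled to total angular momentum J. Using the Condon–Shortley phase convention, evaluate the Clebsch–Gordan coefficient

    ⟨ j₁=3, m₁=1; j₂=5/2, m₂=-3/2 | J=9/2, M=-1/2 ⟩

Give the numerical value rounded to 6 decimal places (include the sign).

+0.594588  (= +√(35/99))

triangle: 1!×5!×4!/11! = 2880/39916800
(j±m)!: 4!×2!×1!×4!×4!×5! = 3317760
prefactor² = (2J+1)×Δ×N² = 184320/77
  k=0: +1/(0!×1!×2!×1!×3!×3!) = 1/72
  k=1: −1/(1!×0!×1!×0!×4!×4!) = -1/576
Σ = 7/576  ⇒  CG² = 184320/77×7/576² = 35/99
CG = +√(35/99) = +0.594588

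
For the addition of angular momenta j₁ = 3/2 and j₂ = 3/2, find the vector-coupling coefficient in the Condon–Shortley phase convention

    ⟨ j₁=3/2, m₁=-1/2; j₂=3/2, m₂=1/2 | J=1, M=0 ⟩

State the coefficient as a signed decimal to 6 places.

√[3·2!1!1!/5! · 1!2!2!1!1!1!] = √(1/5)
  +(−1)^1/∏(1,1,1,1,0,0)! = -1  (running -1)
  +(−1)^2/∏(2,0,0,0,1,1)! = 1/2  (running -1/2)
⟨..|..⟩ = √(1/5)·(-1/2) = -0.223607

−√(1/20) ≈ -0.223607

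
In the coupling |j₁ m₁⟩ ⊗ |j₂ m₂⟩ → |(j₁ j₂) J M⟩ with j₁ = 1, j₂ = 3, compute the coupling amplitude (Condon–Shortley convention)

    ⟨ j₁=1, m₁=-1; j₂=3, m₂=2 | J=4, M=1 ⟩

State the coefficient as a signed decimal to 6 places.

triangle: 0!*2!*6!/9! = 1440/362880
(j±m)!: 0!*2!*5!*1!*5!*3! = 172800
prefactor² = (2J+1)*Δ*N² = 43200/7
  k=0: +1/(0!*0!*2!*5!*0!*1!) = 1/240
Σ = 1/240  ⇒  CG² = 43200/7*1/240² = 3/28
CG = +√(3/28) = +0.327327

+0.327327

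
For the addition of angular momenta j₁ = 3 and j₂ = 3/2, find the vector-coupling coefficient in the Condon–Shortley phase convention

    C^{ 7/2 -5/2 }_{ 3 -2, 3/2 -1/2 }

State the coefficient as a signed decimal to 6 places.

-0.377964

√[8·1!5!2!/9! · 1!5!1!2!1!6!] = √(6400/7)
  +(−1)^0/∏(0,1,5,1,0,1)! = 1/120  (running 1/120)
  +(−1)^1/∏(1,0,4,0,1,2)! = -1/48  (running -1/80)
⟨..|..⟩ = √(6400/7)·(-1/80) = -0.377964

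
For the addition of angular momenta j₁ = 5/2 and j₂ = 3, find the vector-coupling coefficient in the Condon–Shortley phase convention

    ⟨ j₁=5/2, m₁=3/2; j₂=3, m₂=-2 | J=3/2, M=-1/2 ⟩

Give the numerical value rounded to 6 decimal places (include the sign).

√[4·4!1!2!/8! · 4!1!1!5!1!2!] = √(192/7)
  +(−1)^0/∏(0,4,1,1,0,1)! = 1/24  (running 1/24)
  +(−1)^1/∏(1,3,0,0,1,2)! = -1/12  (running -1/24)
⟨..|..⟩ = √(192/7)·(-1/24) = -0.218218

-0.218218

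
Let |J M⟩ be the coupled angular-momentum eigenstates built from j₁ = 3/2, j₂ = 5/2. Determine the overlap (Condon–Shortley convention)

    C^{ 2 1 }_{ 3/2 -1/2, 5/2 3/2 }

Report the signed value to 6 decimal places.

+0.154303  (= +√(1/42))

√[5·2!1!3!/7! · 1!2!4!1!3!1!] = √(24/7)
  +(−1)^1/∏(1,1,1,3,0,0)! = -1/6  (running -1/6)
  +(−1)^2/∏(2,0,0,2,1,1)! = 1/4  (running 1/12)
⟨..|..⟩ = √(24/7)·(1/12) = +0.154303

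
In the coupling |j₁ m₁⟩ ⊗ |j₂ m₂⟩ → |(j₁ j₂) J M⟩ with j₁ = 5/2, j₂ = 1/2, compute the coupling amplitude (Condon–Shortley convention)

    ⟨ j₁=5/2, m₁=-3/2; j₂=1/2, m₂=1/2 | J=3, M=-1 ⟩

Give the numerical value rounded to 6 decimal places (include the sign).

+√(1/3) ≈ +0.577350

triangle: 0!*5!*1!/7! = 120/5040
(j±m)!: 1!*4!*1!*0!*2!*4! = 1152
prefactor² = (2J+1)*Δ*N² = 192
  k=0: +1/(0!*0!*4!*1!*1!*0!) = 1/24
Σ = 1/24  ⇒  CG² = 192*1/24² = 1/3
CG = +√(1/3) = +0.577350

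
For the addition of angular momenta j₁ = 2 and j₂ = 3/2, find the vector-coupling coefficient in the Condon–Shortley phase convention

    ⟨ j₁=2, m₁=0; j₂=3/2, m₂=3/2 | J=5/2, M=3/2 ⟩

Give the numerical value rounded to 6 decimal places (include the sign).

−√(18/35) = -0.717137

triangle: 1!·3!·2!/7! = 12/5040
(j±m)!: 2!·2!·3!·0!·4!·1! = 576
prefactor² = (2J+1)·Δ·N² = 288/35
  k=1: −1/(1!·0!·1!·2!·2!·0!) = -1/4
Σ = -1/4  ⇒  CG² = 288/35·(-1/4)² = 18/35
CG = −√(18/35) = -0.717137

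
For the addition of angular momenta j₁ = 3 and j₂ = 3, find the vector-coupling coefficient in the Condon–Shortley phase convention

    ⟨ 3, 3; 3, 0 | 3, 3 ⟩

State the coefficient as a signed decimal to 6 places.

j₁+j₂−J=3  J+j₁−j₂=3  J−j₁+j₂=3  j₁+j₂+J+1=10
(j₁±m₁, j₂±m₂, J±M) = (6,0,3,3,6,0)
P² = 7776
sum k=0..0:
  [0] +1/216 = 1/216
S = 1/216
C² = P²·S² = 1/6 ; C = +0.408248

+√(1/6) ≈ +0.408248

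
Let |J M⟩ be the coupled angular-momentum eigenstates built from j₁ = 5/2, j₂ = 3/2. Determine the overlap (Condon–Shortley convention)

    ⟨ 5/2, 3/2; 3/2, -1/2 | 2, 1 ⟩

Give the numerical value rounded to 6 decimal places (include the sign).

+0.154303

j₁+j₂−J=2  J+j₁−j₂=3  J−j₁+j₂=1  j₁+j₂+J+1=7
(j₁±m₁, j₂±m₂, J±M) = (4,1,1,2,3,1)
P² = 24/7
sum k=0..1:
  [0] +1/4 = 1/4
  [1] −1/6 = -1/6
S = 1/12
C² = P²·S² = 1/42 ; C = +0.154303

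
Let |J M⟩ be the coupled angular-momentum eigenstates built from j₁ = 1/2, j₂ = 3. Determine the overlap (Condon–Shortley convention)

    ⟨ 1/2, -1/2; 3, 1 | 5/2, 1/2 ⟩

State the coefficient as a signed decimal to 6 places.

-0.755929  (= −√(4/7))

triangle: 1!×0!×5!/7! = 120/5040
(j±m)!: 0!×1!×4!×2!×3!×2! = 576
prefactor² = (2J+1)×Δ×N² = 576/7
  k=1: −1/(1!×0!×0!×3!×0!×2!) = -1/12
Σ = -1/12  ⇒  CG² = 576/7×(-1/12)² = 4/7
CG = −√(4/7) = -0.755929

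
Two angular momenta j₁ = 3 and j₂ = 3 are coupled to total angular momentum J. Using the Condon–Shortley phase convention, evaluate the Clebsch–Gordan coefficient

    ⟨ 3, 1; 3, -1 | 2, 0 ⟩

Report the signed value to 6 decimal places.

triangle: 4!*2!*2!/9! = 96/362880
(j±m)!: 4!*2!*2!*4!*2!*2! = 9216
prefactor² = (2J+1)*Δ*N² = 256/21
  k=0: +1/(0!*4!*2!*2!*0!*0!) = 1/96
  k=1: −1/(1!*3!*1!*1!*1!*1!) = -1/6
  k=2: +1/(2!*2!*0!*0!*2!*2!) = 1/16
Σ = -3/32  ⇒  CG² = 256/21*(-3/32)² = 3/28
CG = −√(3/28) = -0.327327

-0.327327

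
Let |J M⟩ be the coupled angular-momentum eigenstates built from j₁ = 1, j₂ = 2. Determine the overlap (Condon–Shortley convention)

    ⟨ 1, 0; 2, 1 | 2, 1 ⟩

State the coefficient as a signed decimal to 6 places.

−√(1/6) ≈ -0.408248

j₁+j₂−J=1  J+j₁−j₂=1  J−j₁+j₂=3  j₁+j₂+J+1=6
(j₁±m₁, j₂±m₂, J±M) = (1,1,3,1,3,1)
P² = 3/2
sum k=0..1:
  [0] +1/6 = 1/6
  [1] −1/2 = -1/2
S = -1/3
C² = P²·S² = 1/6 ; C = -0.408248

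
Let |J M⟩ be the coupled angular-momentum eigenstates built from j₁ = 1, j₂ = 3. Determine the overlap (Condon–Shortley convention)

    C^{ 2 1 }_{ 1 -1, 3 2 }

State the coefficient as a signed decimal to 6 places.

+0.690066  (= +√(10/21))

j₁+j₂−J=2  J+j₁−j₂=0  J−j₁+j₂=4  j₁+j₂+J+1=7
(j₁±m₁, j₂±m₂, J±M) = (0,2,5,1,3,1)
P² = 480/7
sum k=2..2:
  [2] +1/12 = 1/12
S = 1/12
C² = P²·S² = 10/21 ; C = +0.690066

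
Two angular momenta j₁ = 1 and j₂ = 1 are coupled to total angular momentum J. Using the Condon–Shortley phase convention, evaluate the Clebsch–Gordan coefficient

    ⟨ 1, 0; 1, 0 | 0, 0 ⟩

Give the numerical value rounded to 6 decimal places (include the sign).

triangle: 2!*0!*0!/3! = 2/6
(j±m)!: 1!*1!*1!*1!*0!*0! = 1
prefactor² = (2J+1)*Δ*N² = 1/3
  k=1: −1/(1!*1!*0!*0!*0!*0!) = -1
Σ = -1  ⇒  CG² = 1/3*(-1)² = 1/3
CG = −√(1/3) = -0.577350

-0.577350  (= −√(1/3))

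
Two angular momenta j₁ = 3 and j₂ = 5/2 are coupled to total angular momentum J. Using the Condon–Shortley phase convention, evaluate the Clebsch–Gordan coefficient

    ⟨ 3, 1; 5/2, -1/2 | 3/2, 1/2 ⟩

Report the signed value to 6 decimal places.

triangle: 4!·2!·1!/8! = 48/40320
(j±m)!: 4!·2!·2!·3!·2!·1! = 1152
prefactor² = (2J+1)·Δ·N² = 192/35
  k=1: −1/(1!·3!·1!·1!·1!·0!) = -1/6
  k=2: +1/(2!·2!·0!·0!·2!·1!) = 1/8
Σ = -1/24  ⇒  CG² = 192/35·(-1/24)² = 1/105
CG = −√(1/105) = -0.097590

−√(1/105) = -0.097590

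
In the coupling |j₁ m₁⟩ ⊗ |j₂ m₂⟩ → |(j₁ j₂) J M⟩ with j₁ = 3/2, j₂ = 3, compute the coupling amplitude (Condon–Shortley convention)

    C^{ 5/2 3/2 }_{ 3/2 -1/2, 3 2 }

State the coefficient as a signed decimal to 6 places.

+0.267261  (= +√(1/14))

j₁+j₂−J=2  J+j₁−j₂=1  J−j₁+j₂=4  j₁+j₂+J+1=8
(j₁±m₁, j₂±m₂, J±M) = (1,2,5,1,4,1)
P² = 288/7
sum k=1..2:
  [1] −1/24 = -1/24
  [2] +1/12 = 1/12
S = 1/24
C² = P²·S² = 1/14 ; C = +0.267261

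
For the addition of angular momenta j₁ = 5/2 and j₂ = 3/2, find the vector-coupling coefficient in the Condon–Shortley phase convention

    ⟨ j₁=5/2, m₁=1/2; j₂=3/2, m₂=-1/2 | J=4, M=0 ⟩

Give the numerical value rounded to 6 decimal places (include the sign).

j₁+j₂−J=0  J+j₁−j₂=5  J−j₁+j₂=3  j₁+j₂+J+1=9
(j₁±m₁, j₂±m₂, J±M) = (3,2,1,2,4,4)
P² = 1728/7
sum k=0..0:
  [0] +1/24 = 1/24
S = 1/24
C² = P²·S² = 3/7 ; C = +0.654654

+0.654654  (= +√(3/7))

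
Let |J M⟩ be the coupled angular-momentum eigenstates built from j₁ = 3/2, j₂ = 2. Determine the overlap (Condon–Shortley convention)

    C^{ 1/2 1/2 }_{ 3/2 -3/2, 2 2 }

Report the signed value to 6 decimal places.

√[2·3!0!1!/5! · 0!3!4!0!1!0!] = √(72/5)
  +(−1)^3/∏(3,0,0,1,0,0)! = -1/6  (running -1/6)
⟨..|..⟩ = √(72/5)·(-1/6) = -0.632456

-0.632456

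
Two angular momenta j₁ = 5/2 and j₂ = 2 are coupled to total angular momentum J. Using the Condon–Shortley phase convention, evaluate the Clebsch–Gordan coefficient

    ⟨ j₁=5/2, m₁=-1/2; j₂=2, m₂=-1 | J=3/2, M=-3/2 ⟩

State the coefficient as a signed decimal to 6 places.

j₁+j₂−J=3  J+j₁−j₂=2  J−j₁+j₂=1  j₁+j₂+J+1=7
(j₁±m₁, j₂±m₂, J±M) = (2,3,1,3,0,3)
P² = 144/35
sum k=1..1:
  [1] −1/4 = -1/4
S = -1/4
C² = P²·S² = 9/35 ; C = -0.507093

−√(9/35) = -0.507093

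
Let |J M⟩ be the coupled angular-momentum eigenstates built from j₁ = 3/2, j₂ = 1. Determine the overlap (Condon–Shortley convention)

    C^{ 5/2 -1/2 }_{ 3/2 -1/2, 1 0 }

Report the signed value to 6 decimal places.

√[6·0!3!2!/6! · 1!2!1!1!2!3!] = √(12/5)
  +(−1)^0/∏(0,0,2,1,1,1)! = 1/2  (running 1/2)
⟨..|..⟩ = √(12/5)·(1/2) = +0.774597

+0.774597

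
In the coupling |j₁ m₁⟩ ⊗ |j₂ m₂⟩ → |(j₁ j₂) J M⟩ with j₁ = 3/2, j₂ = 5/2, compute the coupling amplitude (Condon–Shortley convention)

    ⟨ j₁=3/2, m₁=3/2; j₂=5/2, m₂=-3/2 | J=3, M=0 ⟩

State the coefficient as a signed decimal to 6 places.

triangle: 1!·2!·4!/8! = 48/40320
(j±m)!: 3!·0!·1!·4!·3!·3! = 5184
prefactor² = (2J+1)·Δ·N² = 216/5
  k=0: +1/(0!·1!·0!·1!·2!·3!) = 1/12
Σ = 1/12  ⇒  CG² = 216/5·1/12² = 3/10
CG = +√(3/10) = +0.547723

+0.547723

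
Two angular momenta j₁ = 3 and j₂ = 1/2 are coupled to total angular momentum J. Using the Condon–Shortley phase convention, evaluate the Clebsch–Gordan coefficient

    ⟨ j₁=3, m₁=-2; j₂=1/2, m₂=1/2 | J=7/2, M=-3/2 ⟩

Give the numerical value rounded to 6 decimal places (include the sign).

triangle: 0!*6!*1!/8! = 720/40320
(j±m)!: 1!*5!*1!*0!*2!*5! = 28800
prefactor² = (2J+1)*Δ*N² = 28800/7
  k=0: +1/(0!*0!*5!*1!*1!*0!) = 1/120
Σ = 1/120  ⇒  CG² = 28800/7*1/120² = 2/7
CG = +√(2/7) = +0.534522

+√(2/7) = +0.534522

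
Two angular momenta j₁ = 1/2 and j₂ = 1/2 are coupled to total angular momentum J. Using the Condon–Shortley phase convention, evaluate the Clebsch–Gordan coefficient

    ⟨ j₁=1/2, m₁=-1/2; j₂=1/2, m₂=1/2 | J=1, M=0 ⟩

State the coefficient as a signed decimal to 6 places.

√[3·0!1!1!/3! · 0!1!1!0!1!1!] = √(1/2)
  +(−1)^0/∏(0,0,1,1,0,0)! = 1  (running 1)
⟨..|..⟩ = √(1/2)·(1) = +0.707107

+√(1/2) = +0.707107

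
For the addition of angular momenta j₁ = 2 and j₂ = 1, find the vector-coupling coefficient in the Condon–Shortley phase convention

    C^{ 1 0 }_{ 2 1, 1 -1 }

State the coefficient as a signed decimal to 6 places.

+0.547723

√[3·2!2!0!/5! · 3!1!0!2!1!1!] = √(6/5)
  +(−1)^0/∏(0,2,1,0,1,0)! = 1/2  (running 1/2)
⟨..|..⟩ = √(6/5)·(1/2) = +0.547723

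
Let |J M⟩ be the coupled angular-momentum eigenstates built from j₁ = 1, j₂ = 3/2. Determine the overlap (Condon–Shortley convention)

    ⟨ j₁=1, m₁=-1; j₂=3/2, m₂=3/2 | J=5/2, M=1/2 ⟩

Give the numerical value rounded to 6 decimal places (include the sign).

√[6·0!2!3!/6! · 0!2!3!0!3!2!] = √(72/5)
  +(−1)^0/∏(0,0,2,3,0,0)! = 1/12  (running 1/12)
⟨..|..⟩ = √(72/5)·(1/12) = +0.316228

+0.316228  (= +√(1/10))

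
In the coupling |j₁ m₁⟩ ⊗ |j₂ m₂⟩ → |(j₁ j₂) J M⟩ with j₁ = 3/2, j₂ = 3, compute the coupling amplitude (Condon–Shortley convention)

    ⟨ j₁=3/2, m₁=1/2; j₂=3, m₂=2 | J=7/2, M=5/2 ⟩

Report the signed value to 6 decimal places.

-0.377964

√[8·1!2!5!/9! · 2!1!5!1!6!1!] = √(6400/7)
  +(−1)^0/∏(0,1,1,5,1,0)! = 1/120  (running 1/120)
  +(−1)^1/∏(1,0,0,4,2,1)! = -1/48  (running -1/80)
⟨..|..⟩ = √(6400/7)·(-1/80) = -0.377964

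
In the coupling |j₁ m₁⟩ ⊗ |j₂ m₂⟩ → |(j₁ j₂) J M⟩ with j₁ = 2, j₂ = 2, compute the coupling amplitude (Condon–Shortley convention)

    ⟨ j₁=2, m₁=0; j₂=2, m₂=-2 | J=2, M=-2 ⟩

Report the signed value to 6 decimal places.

j₁+j₂−J=2  J+j₁−j₂=2  J−j₁+j₂=2  j₁+j₂+J+1=7
(j₁±m₁, j₂±m₂, J±M) = (2,2,0,4,0,4)
P² = 128/7
sum k=0..0:
  [0] +1/8 = 1/8
S = 1/8
C² = P²·S² = 2/7 ; C = +0.534522

+0.534522  (= +√(2/7))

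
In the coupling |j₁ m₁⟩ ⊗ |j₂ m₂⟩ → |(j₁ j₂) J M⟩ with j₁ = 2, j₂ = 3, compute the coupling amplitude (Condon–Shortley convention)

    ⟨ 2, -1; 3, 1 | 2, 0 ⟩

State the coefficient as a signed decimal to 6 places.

+0.377964  (= +√(1/7))

√[5·3!1!3!/8! · 1!3!4!2!2!2!] = √(36/7)
  +(−1)^2/∏(2,1,1,2,0,1)! = 1/4  (running 1/4)
  +(−1)^3/∏(3,0,0,1,1,2)! = -1/12  (running 1/6)
⟨..|..⟩ = √(36/7)·(1/6) = +0.377964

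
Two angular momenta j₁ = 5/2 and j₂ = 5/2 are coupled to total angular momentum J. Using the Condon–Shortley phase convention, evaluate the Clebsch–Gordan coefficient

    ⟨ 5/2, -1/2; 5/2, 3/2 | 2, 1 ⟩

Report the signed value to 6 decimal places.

+√(1/7) ≈ +0.377964

√[5·3!2!2!/8! · 2!3!4!1!3!1!] = √(36/7)
  +(−1)^2/∏(2,1,1,2,1,0)! = 1/4  (running 1/4)
  +(−1)^3/∏(3,0,0,1,2,1)! = -1/12  (running 1/6)
⟨..|..⟩ = √(36/7)·(1/6) = +0.377964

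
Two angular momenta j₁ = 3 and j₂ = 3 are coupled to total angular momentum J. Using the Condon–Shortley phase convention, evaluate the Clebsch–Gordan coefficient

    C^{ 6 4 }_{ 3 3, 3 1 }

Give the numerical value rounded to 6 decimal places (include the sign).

triangle: 0!·6!·6!/13! = 518400/6227020800
(j±m)!: 6!·0!·4!·2!·10!·2! = 250822656000
prefactor² = (2J+1)·Δ·N² = 2985984000/11
  k=0: +1/(0!·0!·0!·4!·6!·2!) = 1/34560
Σ = 1/34560  ⇒  CG² = 2985984000/11·1/34560² = 5/22
CG = +√(5/22) = +0.476731

+√(5/22) ≈ +0.476731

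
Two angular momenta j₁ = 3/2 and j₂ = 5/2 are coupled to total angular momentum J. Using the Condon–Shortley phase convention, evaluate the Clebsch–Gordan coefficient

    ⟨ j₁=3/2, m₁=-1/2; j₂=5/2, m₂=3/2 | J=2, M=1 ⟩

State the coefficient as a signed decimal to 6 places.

triangle: 2!×1!×3!/7! = 12/5040
(j±m)!: 1!×2!×4!×1!×3!×1! = 288
prefactor² = (2J+1)×Δ×N² = 24/7
  k=1: −1/(1!×1!×1!×3!×0!×0!) = -1/6
  k=2: +1/(2!×0!×0!×2!×1!×1!) = 1/4
Σ = 1/12  ⇒  CG² = 24/7×1/12² = 1/42
CG = +√(1/42) = +0.154303

+0.154303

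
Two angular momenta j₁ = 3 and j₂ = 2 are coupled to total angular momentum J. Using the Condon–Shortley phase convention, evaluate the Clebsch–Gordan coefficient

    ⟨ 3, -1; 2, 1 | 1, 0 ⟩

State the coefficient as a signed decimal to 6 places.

-0.478091

j₁+j₂−J=4  J+j₁−j₂=2  J−j₁+j₂=0  j₁+j₂+J+1=7
(j₁±m₁, j₂±m₂, J±M) = (2,4,3,1,1,1)
P² = 288/35
sum k=3..3:
  [3] −1/6 = -1/6
S = -1/6
C² = P²·S² = 8/35 ; C = -0.478091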